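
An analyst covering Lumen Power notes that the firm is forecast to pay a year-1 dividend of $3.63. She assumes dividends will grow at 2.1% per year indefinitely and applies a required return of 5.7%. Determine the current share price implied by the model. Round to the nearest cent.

Gordon growth model: P₀ = D₁/(r − g), with D₁ = 3.63 given directly.
P₀ = 3.6300 / (0.057 − 0.021) = 3.6300 / 0.036 = 100.8333

$100.83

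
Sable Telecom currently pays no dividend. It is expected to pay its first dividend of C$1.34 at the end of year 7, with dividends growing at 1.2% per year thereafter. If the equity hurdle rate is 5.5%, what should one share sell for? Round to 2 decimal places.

C$22.60

Deferred-dividend DDM. At t=6 the remaining stream is a growing perpetuity with first payment D_7 = 1.34.
V_6 = D_7/(r−g) = 1.34/(0.055−0.012) = 31.1628
P₀ = V_6/(1+r)^6 = 31.1628/(1+0.055)^6 = 22.6007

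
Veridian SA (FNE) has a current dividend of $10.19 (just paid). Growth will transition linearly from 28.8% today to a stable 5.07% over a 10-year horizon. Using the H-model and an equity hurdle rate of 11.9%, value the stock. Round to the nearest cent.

H-model: P₀ = D₀[(1+g_L) + H(g_S−g_L)]/(r−g_L), with H = 10/2 = 5.
P₀ = 10.19 × [(1+0.0507) + 5×(0.288−0.0507)] / (0.119−0.0507)
   = 10.19 × 2.2372 / 0.0683 = 333.7784

$333.78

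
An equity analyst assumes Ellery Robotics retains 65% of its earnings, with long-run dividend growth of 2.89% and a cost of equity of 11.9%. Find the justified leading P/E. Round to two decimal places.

3.88

Payout ratio b = 1 − 0.65 = 0.35.
Justified leading P/E = b/(r−g) = 0.35/(0.119−0.0289) = 3.8846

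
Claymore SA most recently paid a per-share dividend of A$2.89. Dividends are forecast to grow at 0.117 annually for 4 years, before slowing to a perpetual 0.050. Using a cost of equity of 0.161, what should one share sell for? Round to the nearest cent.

A$33.93

Two-stage DDM. Project D₁…D_4 at 0.117, terminal growth 0.05, discount at r = 0.161.
D_1 = 3.2281
D_2 = 3.6058
D_3 = 4.0277
D_4 = 4.4989
Terminal value at t=4: TV = D_5/(r−g) = 4.7239/(0.161−0.05) = 42.5576
P₀ = 3.2281/(1+0.161)^1 + 3.6058/(1+0.161)^2 + 4.0277/(1+0.161)^3 + 4.4989/(1+0.161)^4 + 42.5576/(1+0.161)^4 = 33.9288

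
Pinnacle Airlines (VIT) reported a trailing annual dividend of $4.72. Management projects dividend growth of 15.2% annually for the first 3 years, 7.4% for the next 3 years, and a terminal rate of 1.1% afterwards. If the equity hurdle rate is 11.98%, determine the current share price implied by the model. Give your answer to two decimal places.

$71.31

Three-stage DDM. Project D₁…D_6; terminal Gordon value at t=6 with g = 0.011; discount at r = 0.1198.
D_1 = 5.4374
D_2 = 6.2639
D_3 = 7.2160
D_4 = 7.7500
D_5 = 8.3235
D_6 = 8.9395
TV_6 = 9.0378/(0.1198−0.011) = 83.0682
P₀ = Σ Dₜ/(1+r)ᵗ + TV_6/(1+r)^6 = 71.3100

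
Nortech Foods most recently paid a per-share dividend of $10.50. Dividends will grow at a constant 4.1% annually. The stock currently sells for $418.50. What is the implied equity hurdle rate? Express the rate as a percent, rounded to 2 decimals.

Rearranging the constant-growth DDM: r = D₁/P₀ + g.
D₁ = 10.50 × (1 + 0.041) = 10.9305.
r = 10.9305 / 418.50 + 0.041 = 0.02612 + 0.041 = 0.06712

6.71%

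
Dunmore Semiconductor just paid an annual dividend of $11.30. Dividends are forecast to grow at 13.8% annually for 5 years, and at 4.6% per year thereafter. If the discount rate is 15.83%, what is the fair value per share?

Two-stage DDM. Project D₁…D_5 at 0.138, terminal growth 0.046, discount at r = 0.1583.
D_1 = 12.8594
D_2 = 14.6340
D_3 = 16.6535
D_4 = 18.9517
D_5 = 21.5670
Terminal value at t=5: TV = D_6/(r−g) = 22.5591/(0.1583−0.046) = 200.8823
P₀ = 12.8594/(1+0.1583)^1 + 14.6340/(1+0.1583)^2 + 16.6535/(1+0.1583)^3 + 18.9517/(1+0.1583)^4 + 21.5670/(1+0.1583)^5 + 200.8823/(1+0.1583)^5 = 149.9445

$149.94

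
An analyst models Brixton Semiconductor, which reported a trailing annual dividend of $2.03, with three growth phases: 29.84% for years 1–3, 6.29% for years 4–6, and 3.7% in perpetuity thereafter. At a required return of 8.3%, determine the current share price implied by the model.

Three-stage DDM. Project D₁…D_6; terminal Gordon value at t=6 with g = 0.037; discount at r = 0.083.
D_1 = 2.6358
D_2 = 3.4223
D_3 = 4.4435
D_4 = 4.7230
D_5 = 5.0200
D_6 = 5.3358
TV_6 = 5.5332/(0.083−0.037) = 120.2873
P₀ = Σ Dₜ/(1+r)ᵗ + TV_6/(1+r)^6 = 93.5096

$93.51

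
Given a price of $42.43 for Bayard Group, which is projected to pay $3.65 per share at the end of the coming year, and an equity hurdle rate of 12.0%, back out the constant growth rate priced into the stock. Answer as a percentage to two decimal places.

3.40%

From P₀ = D₁/(r − g), the implied growth is g = r − D₁/P₀.
g = 0.12 − 3.65/42.43 = 0.12 − 0.08602 = 0.03398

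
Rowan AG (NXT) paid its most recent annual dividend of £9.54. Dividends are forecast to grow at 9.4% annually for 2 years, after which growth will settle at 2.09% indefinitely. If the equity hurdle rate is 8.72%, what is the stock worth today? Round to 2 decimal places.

Two-stage DDM. Project D₁…D_2 at 0.094, terminal growth 0.0209, discount at r = 0.0872.
D_1 = 10.4368
D_2 = 11.4178
Terminal value at t=2: TV = D_3/(r−g) = 11.6564/(0.0872−0.0209) = 175.8137
P₀ = 10.4368/(1+0.0872)^1 + 11.4178/(1+0.0872)^2 + 175.8137/(1+0.0872)^2 = 168.0014

£168.00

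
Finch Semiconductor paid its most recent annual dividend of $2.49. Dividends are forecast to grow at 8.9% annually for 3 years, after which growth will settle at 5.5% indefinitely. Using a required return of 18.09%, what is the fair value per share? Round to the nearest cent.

$22.73

Two-stage DDM. Project D₁…D_3 at 0.089, terminal growth 0.055, discount at r = 0.1809.
D_1 = 2.7116
D_2 = 2.9529
D_3 = 3.2158
Terminal value at t=3: TV = D_4/(r−g) = 3.3926/(0.1809−0.055) = 26.9470
P₀ = 2.7116/(1+0.1809)^1 + 2.9529/(1+0.1809)^2 + 3.2158/(1+0.1809)^3 + 26.9470/(1+0.1809)^3 = 22.7298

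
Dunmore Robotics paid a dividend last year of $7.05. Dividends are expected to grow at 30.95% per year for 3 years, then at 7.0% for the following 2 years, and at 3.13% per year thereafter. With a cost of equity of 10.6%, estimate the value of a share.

$203.41

Three-stage DDM. Project D₁…D_5; terminal Gordon value at t=5 with g = 0.0313; discount at r = 0.106.
D_1 = 9.2320
D_2 = 12.0893
D_3 = 15.8309
D_4 = 16.9391
D_5 = 18.1248
TV_5 = 18.6921/(0.106−0.0313) = 250.2290
P₀ = Σ Dₜ/(1+r)ᵗ + TV_5/(1+r)^5 = 203.4079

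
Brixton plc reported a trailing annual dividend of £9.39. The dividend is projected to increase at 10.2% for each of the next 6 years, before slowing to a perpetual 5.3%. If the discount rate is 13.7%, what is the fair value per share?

£148.15

Two-stage DDM. Project D₁…D_6 at 0.102, terminal growth 0.053, discount at r = 0.137.
D_1 = 10.3478
D_2 = 11.4033
D_3 = 12.5664
D_4 = 13.8482
D_5 = 15.2607
D_6 = 16.8173
Terminal value at t=6: TV = D_7/(r−g) = 17.7086/(0.137−0.053) = 210.8163
P₀ = 10.3478/(1+0.137)^1 + 11.4033/(1+0.137)^2 + 12.5664/(1+0.137)^3 + 13.8482/(1+0.137)^4 + 15.2607/(1+0.137)^5 + 16.8173/(1+0.137)^6 + 210.8163/(1+0.137)^6 = 148.1476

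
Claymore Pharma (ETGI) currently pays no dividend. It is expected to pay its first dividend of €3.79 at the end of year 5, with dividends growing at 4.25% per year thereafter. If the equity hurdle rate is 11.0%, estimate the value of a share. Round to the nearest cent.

€36.99

Deferred-dividend DDM. At t=4 the remaining stream is a growing perpetuity with first payment D_5 = 3.79.
V_4 = D_5/(r−g) = 3.79/(0.11−0.0425) = 56.1481
P₀ = V_4/(1+r)^4 = 56.1481/(1+0.11)^4 = 36.9865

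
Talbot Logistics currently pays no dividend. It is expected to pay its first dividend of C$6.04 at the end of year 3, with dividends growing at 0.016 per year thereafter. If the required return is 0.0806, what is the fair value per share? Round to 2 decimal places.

Deferred-dividend DDM. At t=2 the remaining stream is a growing perpetuity with first payment D_3 = 6.04.
V_2 = D_3/(r−g) = 6.04/(0.0806−0.016) = 93.4985
P₀ = V_2/(1+r)^2 = 93.4985/(1+0.0806)^2 = 80.0709

C$80.07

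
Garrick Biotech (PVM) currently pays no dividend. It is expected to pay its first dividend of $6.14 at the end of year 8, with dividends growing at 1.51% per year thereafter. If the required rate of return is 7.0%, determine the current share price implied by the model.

Deferred-dividend DDM. At t=7 the remaining stream is a growing perpetuity with first payment D_8 = 6.14.
V_7 = D_8/(r−g) = 6.14/(0.07−0.0151) = 111.8397
P₀ = V_7/(1+r)^7 = 111.8397/(1+0.07)^7 = 69.6481

$69.65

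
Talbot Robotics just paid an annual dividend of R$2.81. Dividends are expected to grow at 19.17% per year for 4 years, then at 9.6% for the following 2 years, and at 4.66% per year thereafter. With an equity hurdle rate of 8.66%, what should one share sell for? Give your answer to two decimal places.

R$130.69

Three-stage DDM. Project D₁…D_6; terminal Gordon value at t=6 with g = 0.0466; discount at r = 0.0866.
D_1 = 3.3487
D_2 = 3.9906
D_3 = 4.7556
D_4 = 5.6673
D_5 = 6.2113
D_6 = 6.8076
TV_6 = 7.1249/(0.0866−0.0466) = 178.1213
P₀ = Σ Dₜ/(1+r)ᵗ + TV_6/(1+r)^6 = 130.6878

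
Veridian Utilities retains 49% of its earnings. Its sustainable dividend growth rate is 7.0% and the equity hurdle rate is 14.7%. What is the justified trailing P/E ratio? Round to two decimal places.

7.09

Payout ratio b = 1 − 0.49 = 0.51.
Justified trailing P/E = b(1+g)/(r−g) = 0.51×(1+0.07)/(0.147−0.07) = 7.0870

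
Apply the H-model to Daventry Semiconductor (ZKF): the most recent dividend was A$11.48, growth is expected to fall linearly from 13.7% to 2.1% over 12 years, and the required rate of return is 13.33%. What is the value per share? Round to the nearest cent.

H-model: P₀ = D₀[(1+g_L) + H(g_S−g_L)]/(r−g_L), with H = 12/2 = 6.
P₀ = 11.48 × [(1+0.021) + 6×(0.137−0.021)] / (0.1333−0.021)
   = 11.48 × 1.7170 / 0.1123 = 175.5224

A$175.52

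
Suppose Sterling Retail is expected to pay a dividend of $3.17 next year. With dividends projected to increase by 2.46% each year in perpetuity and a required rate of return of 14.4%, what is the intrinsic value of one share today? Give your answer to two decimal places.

Gordon growth model: P₀ = D₁/(r − g), with D₁ = 3.17 given directly.
P₀ = 3.1700 / (0.144 − 0.0246) = 3.1700 / 0.1194 = 26.5494

$26.55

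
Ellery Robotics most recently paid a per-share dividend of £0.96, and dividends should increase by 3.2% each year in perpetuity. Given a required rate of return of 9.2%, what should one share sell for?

Gordon growth model: P₀ = D₁/(r − g). D₁ = 0.96 × (1 + 0.032) = 0.9907.
P₀ = 0.9907 / (0.092 − 0.032) = 0.9907 / 0.06 = 16.5120

£16.51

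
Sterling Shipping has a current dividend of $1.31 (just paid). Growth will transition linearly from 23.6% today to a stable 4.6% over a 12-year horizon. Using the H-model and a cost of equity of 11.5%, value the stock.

H-model: P₀ = D₀[(1+g_L) + H(g_S−g_L)]/(r−g_L), with H = 12/2 = 6.
P₀ = 1.31 × [(1+0.046) + 6×(0.236−0.046)] / (0.115−0.046)
   = 1.31 × 2.1860 / 0.069 = 41.5023

$41.50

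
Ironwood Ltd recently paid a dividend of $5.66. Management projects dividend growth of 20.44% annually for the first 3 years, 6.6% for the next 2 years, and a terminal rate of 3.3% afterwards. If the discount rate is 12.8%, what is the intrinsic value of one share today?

$98.96

Three-stage DDM. Project D₁…D_5; terminal Gordon value at t=5 with g = 0.033; discount at r = 0.128.
D_1 = 6.8169
D_2 = 8.2103
D_3 = 9.8885
D_4 = 10.5411
D_5 = 11.2368
TV_5 = 11.6076/(0.128−0.033) = 122.1855
P₀ = Σ Dₜ/(1+r)ᵗ + TV_5/(1+r)^5 = 98.9573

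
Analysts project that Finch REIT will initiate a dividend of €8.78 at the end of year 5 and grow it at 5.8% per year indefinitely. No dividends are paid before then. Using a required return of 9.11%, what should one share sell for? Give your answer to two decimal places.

Deferred-dividend DDM. At t=4 the remaining stream is a growing perpetuity with first payment D_5 = 8.78.
V_4 = D_5/(r−g) = 8.78/(0.0911−0.058) = 265.2568
P₀ = V_4/(1+r)^4 = 265.2568/(1+0.0911)^4 = 187.1580

€187.16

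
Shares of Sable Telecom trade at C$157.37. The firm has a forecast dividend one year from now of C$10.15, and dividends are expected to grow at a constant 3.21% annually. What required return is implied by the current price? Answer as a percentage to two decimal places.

Rearranging the constant-growth DDM: r = D₁/P₀ + g.
r = 10.1500 / 157.37 + 0.0321 = 0.06450 + 0.0321 = 0.09660

9.66%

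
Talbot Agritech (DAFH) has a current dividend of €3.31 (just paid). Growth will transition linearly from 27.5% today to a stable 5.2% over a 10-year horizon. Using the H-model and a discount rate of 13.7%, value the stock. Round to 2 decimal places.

€84.39

H-model: P₀ = D₀[(1+g_L) + H(g_S−g_L)]/(r−g_L), with H = 10/2 = 5.
P₀ = 3.31 × [(1+0.052) + 5×(0.275−0.052)] / (0.137−0.052)
   = 3.31 × 2.1670 / 0.085 = 84.3855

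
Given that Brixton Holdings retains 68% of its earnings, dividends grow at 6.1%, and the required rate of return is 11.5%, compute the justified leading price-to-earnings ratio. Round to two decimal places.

5.93

Payout ratio b = 1 − 0.68 = 0.32.
Justified leading P/E = b/(r−g) = 0.32/(0.115−0.061) = 5.9259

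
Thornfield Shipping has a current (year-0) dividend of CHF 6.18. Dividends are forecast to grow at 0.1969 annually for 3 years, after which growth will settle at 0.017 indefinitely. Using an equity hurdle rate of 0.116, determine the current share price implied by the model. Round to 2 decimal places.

CHF 99.68

Two-stage DDM. Project D₁…D_3 at 0.1969, terminal growth 0.017, discount at r = 0.116.
D_1 = 7.3968
D_2 = 8.8533
D_3 = 10.5965
Terminal value at t=3: TV = D_4/(r−g) = 10.7766/(0.116−0.017) = 108.8549
P₀ = 7.3968/(1+0.116)^1 + 8.8533/(1+0.116)^2 + 10.5965/(1+0.116)^3 + 108.8549/(1+0.116)^3 = 99.6771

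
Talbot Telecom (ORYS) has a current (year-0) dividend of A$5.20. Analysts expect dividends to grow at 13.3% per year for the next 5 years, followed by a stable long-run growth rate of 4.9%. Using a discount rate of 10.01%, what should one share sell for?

A$152.12

Two-stage DDM. Project D₁…D_5 at 0.133, terminal growth 0.049, discount at r = 0.1001.
D_1 = 5.8916
D_2 = 6.6752
D_3 = 7.5630
D_4 = 8.5689
D_5 = 9.7085
Terminal value at t=5: TV = D_6/(r−g) = 10.1842/(0.1001−0.049) = 199.3001
P₀ = 5.8916/(1+0.1001)^1 + 6.6752/(1+0.1001)^2 + 7.5630/(1+0.1001)^3 + 8.5689/(1+0.1001)^4 + 9.7085/(1+0.1001)^5 + 199.3001/(1+0.1001)^5 = 152.1213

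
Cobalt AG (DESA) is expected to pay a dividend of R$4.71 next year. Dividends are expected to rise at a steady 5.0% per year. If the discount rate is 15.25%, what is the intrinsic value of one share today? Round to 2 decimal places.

Gordon growth model: P₀ = D₁/(r − g), with D₁ = 4.71 given directly.
P₀ = 4.7100 / (0.1525 − 0.05) = 4.7100 / 0.1025 = 45.9512

R$45.95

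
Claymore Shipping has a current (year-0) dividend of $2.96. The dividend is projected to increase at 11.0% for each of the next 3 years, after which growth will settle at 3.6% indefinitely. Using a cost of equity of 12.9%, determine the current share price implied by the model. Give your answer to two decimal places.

$39.92

Two-stage DDM. Project D₁…D_3 at 0.11, terminal growth 0.036, discount at r = 0.129.
D_1 = 3.2856
D_2 = 3.6470
D_3 = 4.0482
Terminal value at t=3: TV = D_4/(r−g) = 4.1939/(0.129−0.036) = 45.0959
P₀ = 3.2856/(1+0.129)^1 + 3.6470/(1+0.129)^2 + 4.0482/(1+0.129)^3 + 45.0959/(1+0.129)^3 = 39.9213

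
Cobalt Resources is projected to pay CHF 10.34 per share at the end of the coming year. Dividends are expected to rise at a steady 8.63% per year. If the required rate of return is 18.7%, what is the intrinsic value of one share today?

Gordon growth model: P₀ = D₁/(r − g), with D₁ = 10.34 given directly.
P₀ = 10.3400 / (0.187 − 0.0863) = 10.3400 / 0.1007 = 102.6812

CHF 102.68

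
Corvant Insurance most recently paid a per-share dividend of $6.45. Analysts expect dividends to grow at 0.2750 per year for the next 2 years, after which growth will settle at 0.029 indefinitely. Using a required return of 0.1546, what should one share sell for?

$79.43

Two-stage DDM. Project D₁…D_2 at 0.275, terminal growth 0.029, discount at r = 0.1546.
D_1 = 8.2237
D_2 = 10.4853
Terminal value at t=2: TV = D_3/(r−g) = 10.7894/(0.1546−0.029) = 85.9025
P₀ = 8.2237/(1+0.1546)^1 + 10.4853/(1+0.1546)^2 + 85.9025/(1+0.1546)^2 = 79.4260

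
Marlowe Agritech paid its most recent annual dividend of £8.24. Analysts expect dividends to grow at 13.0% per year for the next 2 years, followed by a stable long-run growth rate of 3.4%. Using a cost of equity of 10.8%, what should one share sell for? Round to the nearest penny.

Two-stage DDM. Project D₁…D_2 at 0.13, terminal growth 0.034, discount at r = 0.108.
D_1 = 9.3112
D_2 = 10.5217
Terminal value at t=2: TV = D_3/(r−g) = 10.8794/(0.108−0.034) = 147.0188
P₀ = 9.3112/(1+0.108)^1 + 10.5217/(1+0.108)^2 + 147.0188/(1+0.108)^2 = 136.7290

£136.73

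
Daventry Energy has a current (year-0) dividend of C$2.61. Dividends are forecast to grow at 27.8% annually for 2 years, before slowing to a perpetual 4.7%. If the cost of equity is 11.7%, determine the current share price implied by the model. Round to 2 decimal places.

Two-stage DDM. Project D₁…D_2 at 0.278, terminal growth 0.047, discount at r = 0.117.
D_1 = 3.3356
D_2 = 4.2629
Terminal value at t=2: TV = D_3/(r−g) = 4.4632/(0.117−0.047) = 63.7604
P₀ = 3.3356/(1+0.117)^1 + 4.2629/(1+0.117)^2 + 63.7604/(1+0.117)^2 = 57.5056

C$57.51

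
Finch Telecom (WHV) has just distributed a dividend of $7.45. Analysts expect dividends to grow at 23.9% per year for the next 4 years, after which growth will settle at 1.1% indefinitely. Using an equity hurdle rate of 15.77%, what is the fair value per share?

$102.77

Two-stage DDM. Project D₁…D_4 at 0.239, terminal growth 0.011, discount at r = 0.1577.
D_1 = 9.2305
D_2 = 11.4367
D_3 = 14.1700
D_4 = 17.5566
Terminal value at t=4: TV = D_5/(r−g) = 17.7498/(0.1577−0.011) = 120.9936
P₀ = 9.2305/(1+0.1577)^1 + 11.4367/(1+0.1577)^2 + 14.1700/(1+0.1577)^3 + 17.5566/(1+0.1577)^4 + 120.9936/(1+0.1577)^4 = 102.7686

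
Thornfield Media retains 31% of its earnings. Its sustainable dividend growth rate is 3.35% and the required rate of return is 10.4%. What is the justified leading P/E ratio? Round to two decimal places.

9.79

Payout ratio b = 1 − 0.31 = 0.69.
Justified leading P/E = b/(r−g) = 0.69/(0.104−0.0335) = 9.7872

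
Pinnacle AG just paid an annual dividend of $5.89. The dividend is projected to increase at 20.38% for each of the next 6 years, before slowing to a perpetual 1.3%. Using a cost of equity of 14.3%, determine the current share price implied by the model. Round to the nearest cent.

$105.17

Two-stage DDM. Project D₁…D_6 at 0.2038, terminal growth 0.013, discount at r = 0.143.
D_1 = 7.0904
D_2 = 8.5354
D_3 = 10.2749
D_4 = 12.3689
D_5 = 14.8897
D_6 = 17.9243
Terminal value at t=6: TV = D_7/(r−g) = 18.1573/(0.143−0.013) = 139.6714
P₀ = 7.0904/(1+0.143)^1 + 8.5354/(1+0.143)^2 + 10.2749/(1+0.143)^3 + 12.3689/(1+0.143)^4 + 14.8897/(1+0.143)^5 + 17.9243/(1+0.143)^6 + 139.6714/(1+0.143)^6 = 105.1717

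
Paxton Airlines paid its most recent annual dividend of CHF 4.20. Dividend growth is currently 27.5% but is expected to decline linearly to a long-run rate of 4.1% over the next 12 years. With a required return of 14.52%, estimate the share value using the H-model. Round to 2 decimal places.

H-model: P₀ = D₀[(1+g_L) + H(g_S−g_L)]/(r−g_L), with H = 12/2 = 6.
P₀ = 4.20 × [(1+0.041) + 6×(0.275−0.041)] / (0.1452−0.041)
   = 4.20 × 2.4450 / 0.1042 = 98.5509

CHF 98.55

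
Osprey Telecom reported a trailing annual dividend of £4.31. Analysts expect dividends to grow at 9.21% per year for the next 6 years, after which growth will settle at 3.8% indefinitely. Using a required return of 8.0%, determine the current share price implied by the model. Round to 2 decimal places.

£140.78

Two-stage DDM. Project D₁…D_6 at 0.0921, terminal growth 0.038, discount at r = 0.08.
D_1 = 4.7070
D_2 = 5.1405
D_3 = 5.6139
D_4 = 6.1309
D_5 = 6.6956
D_6 = 7.3123
Terminal value at t=6: TV = D_7/(r−g) = 7.5901/(0.08−0.038) = 180.7173
P₀ = 4.7070/(1+0.08)^1 + 5.1405/(1+0.08)^2 + 5.6139/(1+0.08)^3 + 6.1309/(1+0.08)^4 + 6.6956/(1+0.08)^5 + 7.3123/(1+0.08)^6 + 180.7173/(1+0.08)^6 = 140.7758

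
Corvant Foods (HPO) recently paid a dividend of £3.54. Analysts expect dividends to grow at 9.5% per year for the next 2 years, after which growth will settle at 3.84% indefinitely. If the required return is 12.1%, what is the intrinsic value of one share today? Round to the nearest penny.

Two-stage DDM. Project D₁…D_2 at 0.095, terminal growth 0.0384, discount at r = 0.121.
D_1 = 3.8763
D_2 = 4.2445
Terminal value at t=2: TV = D_3/(r−g) = 4.4075/(0.121−0.0384) = 53.3600
P₀ = 3.8763/(1+0.121)^1 + 4.2445/(1+0.121)^2 + 53.3600/(1+0.121)^2 = 49.2980

£49.30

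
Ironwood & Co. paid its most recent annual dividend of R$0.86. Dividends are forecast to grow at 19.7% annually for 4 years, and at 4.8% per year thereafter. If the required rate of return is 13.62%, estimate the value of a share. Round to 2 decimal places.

R$16.51

Two-stage DDM. Project D₁…D_4 at 0.197, terminal growth 0.048, discount at r = 0.1362.
D_1 = 1.0294
D_2 = 1.2322
D_3 = 1.4750
D_4 = 1.7655
Terminal value at t=4: TV = D_5/(r−g) = 1.8503/(0.1362−0.048) = 20.9782
P₀ = 1.0294/(1+0.1362)^1 + 1.2322/(1+0.1362)^2 + 1.4750/(1+0.1362)^3 + 1.7655/(1+0.1362)^4 + 20.9782/(1+0.1362)^4 = 16.5133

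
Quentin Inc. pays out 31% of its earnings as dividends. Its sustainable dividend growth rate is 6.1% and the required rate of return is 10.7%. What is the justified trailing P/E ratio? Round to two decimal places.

Justified trailing P/E = b(1+g)/(r−g) = 0.31×(1+0.061)/(0.107−0.061) = 7.1502

7.15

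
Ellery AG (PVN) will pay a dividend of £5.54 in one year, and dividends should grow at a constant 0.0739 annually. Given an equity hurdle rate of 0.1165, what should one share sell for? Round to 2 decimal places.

Gordon growth model: P₀ = D₁/(r − g), with D₁ = 5.54 given directly.
P₀ = 5.5400 / (0.1165 − 0.0739) = 5.5400 / 0.0426 = 130.0469

£130.05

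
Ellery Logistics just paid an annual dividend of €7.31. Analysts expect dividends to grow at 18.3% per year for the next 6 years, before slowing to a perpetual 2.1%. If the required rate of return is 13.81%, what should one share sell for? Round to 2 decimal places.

Two-stage DDM. Project D₁…D_6 at 0.183, terminal growth 0.021, discount at r = 0.1381.
D_1 = 8.6477
D_2 = 10.2303
D_3 = 12.1024
D_4 = 14.3171
D_5 = 16.9372
D_6 = 20.0367
Terminal value at t=6: TV = D_7/(r−g) = 20.4575/(0.1381−0.021) = 174.7007
P₀ = 8.6477/(1+0.1381)^1 + 10.2303/(1+0.1381)^2 + 12.1024/(1+0.1381)^3 + 14.3171/(1+0.1381)^4 + 16.9372/(1+0.1381)^5 + 20.0367/(1+0.1381)^6 + 174.7007/(1+0.1381)^6 = 130.7224

€130.72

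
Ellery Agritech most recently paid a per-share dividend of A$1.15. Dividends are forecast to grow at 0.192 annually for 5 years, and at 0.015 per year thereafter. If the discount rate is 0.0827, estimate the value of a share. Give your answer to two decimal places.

A$35.63

Two-stage DDM. Project D₁…D_5 at 0.192, terminal growth 0.015, discount at r = 0.0827.
D_1 = 1.3708
D_2 = 1.6340
D_3 = 1.9477
D_4 = 2.3217
D_5 = 2.7674
Terminal value at t=5: TV = D_6/(r−g) = 2.8090/(0.0827−0.015) = 41.4912
P₀ = 1.3708/(1+0.0827)^1 + 1.6340/(1+0.0827)^2 + 1.9477/(1+0.0827)^3 + 2.3217/(1+0.0827)^4 + 2.7674/(1+0.0827)^5 + 41.4912/(1+0.0827)^5 = 35.6322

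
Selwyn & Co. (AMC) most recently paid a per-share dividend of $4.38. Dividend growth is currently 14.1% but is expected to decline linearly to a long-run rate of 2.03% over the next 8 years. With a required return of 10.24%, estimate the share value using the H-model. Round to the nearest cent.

$80.19

H-model: P₀ = D₀[(1+g_L) + H(g_S−g_L)]/(r−g_L), with H = 8/2 = 4.
P₀ = 4.38 × [(1+0.0203) + 4×(0.141−0.0203)] / (0.1024−0.0203)
   = 4.38 × 1.5031 / 0.0821 = 80.1897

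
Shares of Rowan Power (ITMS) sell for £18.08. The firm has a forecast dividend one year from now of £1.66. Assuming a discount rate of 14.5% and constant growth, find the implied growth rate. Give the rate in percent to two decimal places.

5.32%

From P₀ = D₁/(r − g), the implied growth is g = r − D₁/P₀.
g = 0.145 − 1.66/18.08 = 0.145 − 0.09181 = 0.05319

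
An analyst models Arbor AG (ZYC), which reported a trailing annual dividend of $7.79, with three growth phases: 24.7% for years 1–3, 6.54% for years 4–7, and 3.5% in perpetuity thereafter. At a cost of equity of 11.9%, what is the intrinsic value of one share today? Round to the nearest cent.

Three-stage DDM. Project D₁…D_7; terminal Gordon value at t=7 with g = 0.035; discount at r = 0.119.
D_1 = 9.7141
D_2 = 12.1135
D_3 = 15.1056
D_4 = 16.0935
D_5 = 17.1460
D_6 = 18.2673
D_7 = 19.4620
TV_7 = 20.1432/(0.119−0.035) = 239.7997
P₀ = Σ Dₜ/(1+r)ᵗ + TV_7/(1+r)^7 = 176.4898

$176.49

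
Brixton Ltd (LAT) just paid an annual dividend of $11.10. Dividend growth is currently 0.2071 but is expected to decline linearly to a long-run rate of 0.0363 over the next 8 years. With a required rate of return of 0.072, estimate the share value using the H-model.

H-model: P₀ = D₀[(1+g_L) + H(g_S−g_L)]/(r−g_L), with H = 8/2 = 4.
P₀ = 11.10 × [(1+0.0363) + 4×(0.2071−0.0363)] / (0.072−0.0363)
   = 11.10 × 1.7195 / 0.0357 = 534.6345

$534.63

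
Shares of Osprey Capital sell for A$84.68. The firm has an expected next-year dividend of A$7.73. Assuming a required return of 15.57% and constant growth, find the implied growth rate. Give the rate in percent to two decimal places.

6.44%

From P₀ = D₁/(r − g), the implied growth is g = r − D₁/P₀.
g = 0.1557 − 7.73/84.68 = 0.1557 − 0.09128 = 0.06442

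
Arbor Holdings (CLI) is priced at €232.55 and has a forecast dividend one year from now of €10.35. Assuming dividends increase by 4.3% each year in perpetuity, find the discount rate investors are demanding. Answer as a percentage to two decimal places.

Rearranging the constant-growth DDM: r = D₁/P₀ + g.
r = 10.3500 / 232.55 + 0.043 = 0.04451 + 0.043 = 0.08751

8.75%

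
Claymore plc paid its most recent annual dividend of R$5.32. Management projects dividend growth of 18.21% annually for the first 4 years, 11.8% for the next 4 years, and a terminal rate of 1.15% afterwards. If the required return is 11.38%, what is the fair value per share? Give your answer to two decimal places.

R$119.76

Three-stage DDM. Project D₁…D_8; terminal Gordon value at t=8 with g = 0.0115; discount at r = 0.1138.
D_1 = 6.2888
D_2 = 7.4340
D_3 = 8.7877
D_4 = 10.3879
D_5 = 11.6137
D_6 = 12.9841
D_7 = 14.5162
D_8 = 16.2291
TV_8 = 16.4158/(0.1138−0.0115) = 160.4671
P₀ = Σ Dₜ/(1+r)ᵗ + TV_8/(1+r)^8 = 119.7568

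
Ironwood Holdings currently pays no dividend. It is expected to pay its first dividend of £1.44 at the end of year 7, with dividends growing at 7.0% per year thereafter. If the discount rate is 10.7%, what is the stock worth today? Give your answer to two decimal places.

£21.15

Deferred-dividend DDM. At t=6 the remaining stream is a growing perpetuity with first payment D_7 = 1.44.
V_6 = D_7/(r−g) = 1.44/(0.107−0.07) = 38.9189
P₀ = V_6/(1+r)^6 = 38.9189/(1+0.107)^6 = 21.1483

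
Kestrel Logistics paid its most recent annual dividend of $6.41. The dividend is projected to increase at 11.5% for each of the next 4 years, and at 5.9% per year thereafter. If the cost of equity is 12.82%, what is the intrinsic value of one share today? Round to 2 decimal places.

$118.48

Two-stage DDM. Project D₁…D_4 at 0.115, terminal growth 0.059, discount at r = 0.1282.
D_1 = 7.1471
D_2 = 7.9691
D_3 = 8.8855
D_4 = 9.9073
Terminal value at t=4: TV = D_5/(r−g) = 10.4919/(0.1282−0.059) = 151.6168
P₀ = 7.1471/(1+0.1282)^1 + 7.9691/(1+0.1282)^2 + 8.8855/(1+0.1282)^3 + 9.9073/(1+0.1282)^4 + 151.6168/(1+0.1282)^4 = 118.4830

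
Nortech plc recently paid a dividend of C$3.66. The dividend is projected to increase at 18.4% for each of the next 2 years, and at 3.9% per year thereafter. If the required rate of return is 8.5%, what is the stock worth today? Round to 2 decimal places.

Two-stage DDM. Project D₁…D_2 at 0.184, terminal growth 0.039, discount at r = 0.085.
D_1 = 4.3334
D_2 = 5.1308
Terminal value at t=2: TV = D_3/(r−g) = 5.3309/(0.085−0.039) = 115.8890
P₀ = 4.3334/(1+0.085)^1 + 5.1308/(1+0.085)^2 + 115.8890/(1+0.085)^2 = 106.7949

C$106.79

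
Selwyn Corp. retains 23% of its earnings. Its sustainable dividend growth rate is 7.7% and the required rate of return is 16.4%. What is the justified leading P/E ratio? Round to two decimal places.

8.85

Payout ratio b = 1 − 0.23 = 0.77.
Justified leading P/E = b/(r−g) = 0.77/(0.164−0.077) = 8.8506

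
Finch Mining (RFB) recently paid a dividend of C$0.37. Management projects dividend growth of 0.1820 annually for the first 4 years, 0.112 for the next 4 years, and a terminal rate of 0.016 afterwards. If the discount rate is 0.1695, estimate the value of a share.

Three-stage DDM. Project D₁…D_8; terminal Gordon value at t=8 with g = 0.016; discount at r = 0.1695.
D_1 = 0.4373
D_2 = 0.5169
D_3 = 0.6110
D_4 = 0.7222
D_5 = 0.8031
D_6 = 0.8931
D_7 = 0.9931
D_8 = 1.1043
TV_8 = 1.1220/(0.1695−0.016) = 7.3093
P₀ = Σ Dₜ/(1+r)ᵗ + TV_8/(1+r)^8 = 4.9722

C$4.97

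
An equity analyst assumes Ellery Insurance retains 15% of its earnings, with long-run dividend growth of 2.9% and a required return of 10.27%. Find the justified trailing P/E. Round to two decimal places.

11.87

Payout ratio b = 1 − 0.15 = 0.85.
Justified trailing P/E = b(1+g)/(r−g) = 0.85×(1+0.029)/(0.1027−0.029) = 11.8677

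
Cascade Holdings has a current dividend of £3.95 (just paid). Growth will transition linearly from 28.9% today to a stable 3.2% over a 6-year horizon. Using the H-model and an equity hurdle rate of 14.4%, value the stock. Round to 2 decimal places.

£63.59

H-model: P₀ = D₀[(1+g_L) + H(g_S−g_L)]/(r−g_L), with H = 6/2 = 3.
P₀ = 3.95 × [(1+0.032) + 3×(0.289−0.032)] / (0.144−0.032)
   = 3.95 × 1.8030 / 0.112 = 63.5879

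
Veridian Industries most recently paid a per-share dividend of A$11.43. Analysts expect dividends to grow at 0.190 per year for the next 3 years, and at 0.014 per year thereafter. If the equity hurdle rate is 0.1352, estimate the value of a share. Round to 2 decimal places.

Two-stage DDM. Project D₁…D_3 at 0.19, terminal growth 0.014, discount at r = 0.1352.
D_1 = 13.6017
D_2 = 16.1860
D_3 = 19.2614
Terminal value at t=3: TV = D_4/(r−g) = 19.5310/(0.1352−0.014) = 161.1471
P₀ = 13.6017/(1+0.1352)^1 + 16.1860/(1+0.1352)^2 + 19.2614/(1+0.1352)^3 + 161.1471/(1+0.1352)^3 = 147.8637

A$147.86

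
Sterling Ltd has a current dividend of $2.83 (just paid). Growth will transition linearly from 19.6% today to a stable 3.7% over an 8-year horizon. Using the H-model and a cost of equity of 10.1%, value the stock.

H-model: P₀ = D₀[(1+g_L) + H(g_S−g_L)]/(r−g_L), with H = 8/2 = 4.
P₀ = 2.83 × [(1+0.037) + 4×(0.196−0.037)] / (0.101−0.037)
   = 2.83 × 1.6730 / 0.064 = 73.9780

$73.98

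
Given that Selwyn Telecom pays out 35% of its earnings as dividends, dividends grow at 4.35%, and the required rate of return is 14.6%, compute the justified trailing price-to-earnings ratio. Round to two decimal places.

Justified trailing P/E = b(1+g)/(r−g) = 0.35×(1+0.0435)/(0.146−0.0435) = 3.5632

3.56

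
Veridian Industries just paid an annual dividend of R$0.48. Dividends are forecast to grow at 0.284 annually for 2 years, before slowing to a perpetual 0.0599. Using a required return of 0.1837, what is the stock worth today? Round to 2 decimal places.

R$5.92

Two-stage DDM. Project D₁…D_2 at 0.284, terminal growth 0.0599, discount at r = 0.1837.
D_1 = 0.6163
D_2 = 0.7914
Terminal value at t=2: TV = D_3/(r−g) = 0.8388/(0.1837−0.0599) = 6.7751
P₀ = 0.6163/(1+0.1837)^1 + 0.7914/(1+0.1837)^2 + 6.7751/(1+0.1837)^2 = 5.9209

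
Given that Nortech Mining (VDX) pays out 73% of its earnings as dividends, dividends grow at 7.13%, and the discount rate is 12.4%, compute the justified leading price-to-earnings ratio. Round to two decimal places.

Justified leading P/E = b/(r−g) = 0.73/(0.124−0.0713) = 13.8520

13.85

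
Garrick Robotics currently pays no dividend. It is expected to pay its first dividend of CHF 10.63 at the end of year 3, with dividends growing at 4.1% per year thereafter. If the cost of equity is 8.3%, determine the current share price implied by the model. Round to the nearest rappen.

CHF 215.79

Deferred-dividend DDM. At t=2 the remaining stream is a growing perpetuity with first payment D_3 = 10.63.
V_2 = D_3/(r−g) = 10.63/(0.083−0.041) = 253.0952
P₀ = V_2/(1+r)^2 = 253.0952/(1+0.083)^2 = 215.7879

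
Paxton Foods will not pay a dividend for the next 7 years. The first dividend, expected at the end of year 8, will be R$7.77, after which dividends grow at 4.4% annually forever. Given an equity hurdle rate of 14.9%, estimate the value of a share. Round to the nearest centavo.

Deferred-dividend DDM. At t=7 the remaining stream is a growing perpetuity with first payment D_8 = 7.77.
V_7 = D_8/(r−g) = 7.77/(0.149−0.044) = 74.0000
P₀ = V_7/(1+r)^7 = 74.0000/(1+0.149)^7 = 27.9893

R$27.99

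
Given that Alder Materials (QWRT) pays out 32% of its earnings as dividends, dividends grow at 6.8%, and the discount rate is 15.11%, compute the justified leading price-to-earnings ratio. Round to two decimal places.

3.85

Justified leading P/E = b/(r−g) = 0.32/(0.1511−0.068) = 3.8508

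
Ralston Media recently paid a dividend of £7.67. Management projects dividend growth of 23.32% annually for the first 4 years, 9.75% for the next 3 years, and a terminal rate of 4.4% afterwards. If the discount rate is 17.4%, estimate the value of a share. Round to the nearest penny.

Three-stage DDM. Project D₁…D_7; terminal Gordon value at t=7 with g = 0.044; discount at r = 0.174.
D_1 = 9.4586
D_2 = 11.6644
D_3 = 14.3845
D_4 = 17.7390
D_5 = 19.4686
D_6 = 21.3668
D_7 = 23.4500
TV_7 = 24.4818/(0.174−0.044) = 188.3216
P₀ = Σ Dₜ/(1+r)ᵗ + TV_7/(1+r)^7 = 120.5335

£120.53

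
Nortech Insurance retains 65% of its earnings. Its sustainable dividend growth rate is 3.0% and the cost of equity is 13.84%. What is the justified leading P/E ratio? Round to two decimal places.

3.23

Payout ratio b = 1 − 0.65 = 0.35.
Justified leading P/E = b/(r−g) = 0.35/(0.1384−0.03) = 3.2288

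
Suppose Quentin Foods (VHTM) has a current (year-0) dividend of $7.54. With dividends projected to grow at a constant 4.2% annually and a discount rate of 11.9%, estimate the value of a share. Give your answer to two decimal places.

Gordon growth model: P₀ = D₁/(r − g). D₁ = 7.54 × (1 + 0.042) = 7.8567.
P₀ = 7.8567 / (0.119 − 0.042) = 7.8567 / 0.077 = 102.0348

$102.03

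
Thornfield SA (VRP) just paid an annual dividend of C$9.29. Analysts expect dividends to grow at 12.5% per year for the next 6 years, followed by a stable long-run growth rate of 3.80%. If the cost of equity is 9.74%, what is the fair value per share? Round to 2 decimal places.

C$249.29

Two-stage DDM. Project D₁…D_6 at 0.125, terminal growth 0.038, discount at r = 0.0974.
D_1 = 10.4512
D_2 = 11.7577
D_3 = 13.2274
D_4 = 14.8808
D_5 = 16.7409
D_6 = 18.8335
Terminal value at t=6: TV = D_7/(r−g) = 19.5492/(0.0974−0.038) = 329.1105
P₀ = 10.4512/(1+0.0974)^1 + 11.7577/(1+0.0974)^2 + 13.2274/(1+0.0974)^3 + 14.8808/(1+0.0974)^4 + 16.7409/(1+0.0974)^5 + 18.8335/(1+0.0974)^6 + 329.1105/(1+0.0974)^6 = 249.2884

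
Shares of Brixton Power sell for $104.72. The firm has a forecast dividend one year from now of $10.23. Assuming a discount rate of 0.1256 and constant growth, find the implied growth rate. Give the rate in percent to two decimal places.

2.79%

From P₀ = D₁/(r − g), the implied growth is g = r − D₁/P₀.
g = 0.1256 − 10.23/104.72 = 0.1256 − 0.09769 = 0.02791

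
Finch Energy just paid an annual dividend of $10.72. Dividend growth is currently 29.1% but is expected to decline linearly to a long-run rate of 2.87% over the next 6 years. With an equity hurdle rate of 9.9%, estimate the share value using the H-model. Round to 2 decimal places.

H-model: P₀ = D₀[(1+g_L) + H(g_S−g_L)]/(r−g_L), with H = 6/2 = 3.
P₀ = 10.72 × [(1+0.0287) + 3×(0.291−0.0287)] / (0.099−0.0287)
   = 10.72 × 1.8156 / 0.0703 = 276.8596

$276.86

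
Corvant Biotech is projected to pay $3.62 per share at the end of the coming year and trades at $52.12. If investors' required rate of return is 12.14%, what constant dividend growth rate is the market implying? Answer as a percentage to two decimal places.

From P₀ = D₁/(r − g), the implied growth is g = r − D₁/P₀.
g = 0.1214 − 3.62/52.12 = 0.1214 − 0.06946 = 0.05194

5.19%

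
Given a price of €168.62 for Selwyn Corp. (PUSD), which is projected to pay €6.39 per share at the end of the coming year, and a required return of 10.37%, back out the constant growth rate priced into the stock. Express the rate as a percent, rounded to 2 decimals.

6.58%

From P₀ = D₁/(r − g), the implied growth is g = r − D₁/P₀.
g = 0.1037 − 6.39/168.62 = 0.1037 − 0.03790 = 0.06580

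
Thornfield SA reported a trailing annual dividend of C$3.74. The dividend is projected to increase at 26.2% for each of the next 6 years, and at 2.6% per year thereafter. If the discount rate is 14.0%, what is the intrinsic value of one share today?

C$94.47

Two-stage DDM. Project D₁…D_6 at 0.262, terminal growth 0.026, discount at r = 0.14.
D_1 = 4.7199
D_2 = 5.9565
D_3 = 7.5171
D_4 = 9.4866
D_5 = 11.9720
D_6 = 15.1087
Terminal value at t=6: TV = D_7/(r−g) = 15.5015/(0.14−0.026) = 135.9785
P₀ = 4.7199/(1+0.14)^1 + 5.9565/(1+0.14)^2 + 7.5171/(1+0.14)^3 + 9.4866/(1+0.14)^4 + 11.9720/(1+0.14)^5 + 15.1087/(1+0.14)^6 + 135.9785/(1+0.14)^6 = 94.4654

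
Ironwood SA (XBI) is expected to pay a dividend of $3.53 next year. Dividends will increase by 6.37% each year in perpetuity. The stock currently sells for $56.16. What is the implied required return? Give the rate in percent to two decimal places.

Rearranging the constant-growth DDM: r = D₁/P₀ + g.
r = 3.5300 / 56.16 + 0.0637 = 0.06286 + 0.0637 = 0.12656

12.66%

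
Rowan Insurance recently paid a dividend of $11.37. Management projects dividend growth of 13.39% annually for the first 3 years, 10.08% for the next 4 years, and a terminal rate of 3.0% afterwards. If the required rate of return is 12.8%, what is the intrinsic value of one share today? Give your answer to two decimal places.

Three-stage DDM. Project D₁…D_7; terminal Gordon value at t=7 with g = 0.03; discount at r = 0.128.
D_1 = 12.8924
D_2 = 14.6187
D_3 = 16.5762
D_4 = 18.2471
D_5 = 20.0864
D_6 = 22.1111
D_7 = 24.3399
TV_7 = 25.0701/(0.128−0.03) = 255.8171
P₀ = Σ Dₜ/(1+r)ᵗ + TV_7/(1+r)^7 = 188.0414

$188.04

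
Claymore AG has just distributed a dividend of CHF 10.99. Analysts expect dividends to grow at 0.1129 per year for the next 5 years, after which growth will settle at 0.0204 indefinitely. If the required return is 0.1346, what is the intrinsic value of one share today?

CHF 141.04

Two-stage DDM. Project D₁…D_5 at 0.1129, terminal growth 0.0204, discount at r = 0.1346.
D_1 = 12.2308
D_2 = 13.6116
D_3 = 15.1484
D_4 = 16.8586
D_5 = 18.7620
Terminal value at t=5: TV = D_6/(r−g) = 19.1447/(0.1346−0.0204) = 167.6420
P₀ = 12.2308/(1+0.1346)^1 + 13.6116/(1+0.1346)^2 + 15.1484/(1+0.1346)^3 + 16.8586/(1+0.1346)^4 + 18.7620/(1+0.1346)^5 + 167.6420/(1+0.1346)^5 = 141.0361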